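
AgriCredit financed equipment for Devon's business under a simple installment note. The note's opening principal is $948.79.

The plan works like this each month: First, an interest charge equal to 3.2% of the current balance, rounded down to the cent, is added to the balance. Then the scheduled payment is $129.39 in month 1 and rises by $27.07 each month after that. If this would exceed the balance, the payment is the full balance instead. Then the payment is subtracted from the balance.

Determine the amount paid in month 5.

# | Opening | Interest | Payment | End bal
1 | $948.79 | $30.36 | $129.39 | $849.76
2 | $849.76 | $27.19 | $156.46 | $720.49
3 | $720.49 | $23.05 | $183.53 | $560.01
4 | $560.01 | $17.92 | $210.60 | $367.33
5 | $367.33 | $11.75 | $237.67 | $141.41

$237.67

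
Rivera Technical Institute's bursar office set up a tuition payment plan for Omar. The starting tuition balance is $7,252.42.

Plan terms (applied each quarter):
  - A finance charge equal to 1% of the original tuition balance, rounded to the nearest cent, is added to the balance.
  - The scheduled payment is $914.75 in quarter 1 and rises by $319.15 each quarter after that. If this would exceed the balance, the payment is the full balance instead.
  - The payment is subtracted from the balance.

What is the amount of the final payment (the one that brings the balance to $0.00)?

Quarter 1: opening $7,252.42; interest $72.52 → $7,324.94; payment $914.75; balance $6,410.19
Quarter 2: opening $6,410.19; interest $72.52 → $6,482.71; payment $1,233.90; balance $5,248.81
Quarter 3: opening $5,248.81; interest $72.52 → $5,321.33; payment $1,553.05; balance $3,768.28
Quarter 4: opening $3,768.28; interest $72.52 → $3,840.80; payment $1,872.20; balance $1,968.60
Quarter 5: opening $1,968.60; interest $72.52 → $2,041.12; payment $2,041.12; balance $0.00

$2,041.12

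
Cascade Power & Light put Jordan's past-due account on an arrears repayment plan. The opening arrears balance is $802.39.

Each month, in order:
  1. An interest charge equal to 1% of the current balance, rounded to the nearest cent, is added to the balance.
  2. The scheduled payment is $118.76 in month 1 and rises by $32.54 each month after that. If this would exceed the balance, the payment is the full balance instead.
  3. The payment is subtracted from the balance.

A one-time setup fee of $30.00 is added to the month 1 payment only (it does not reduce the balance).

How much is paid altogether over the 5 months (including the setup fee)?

# | Opening | Interest | Payment | Fee | End bal
1 | $802.39 | $8.02 | $118.76 | $30.00 | $691.65
2 | $691.65 | $6.92 | $151.30 | — | $547.27
3 | $547.27 | $5.47 | $183.84 | — | $368.90
4 | $368.90 | $3.69 | $216.38 | — | $156.21
5 | $156.21 | $1.56 | $157.77 | — | $0.00
Total paid: $858.05

$858.05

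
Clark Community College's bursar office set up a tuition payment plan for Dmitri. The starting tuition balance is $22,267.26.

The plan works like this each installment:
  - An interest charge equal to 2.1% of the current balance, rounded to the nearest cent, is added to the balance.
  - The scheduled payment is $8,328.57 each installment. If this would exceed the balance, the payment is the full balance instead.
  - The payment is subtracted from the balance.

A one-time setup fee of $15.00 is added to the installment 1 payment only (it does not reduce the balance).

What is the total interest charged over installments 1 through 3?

Installment 1: $22,267.26 +$467.61 interest = $22,734.87; pay $8,328.57 (+ $15.00 fee) → $14,406.30
Installment 2: $14,406.30 +$302.53 interest = $14,708.83; pay $8,328.57 → $6,380.26
Installment 3: $6,380.26 +$133.99 interest = $6,514.25; pay $6,514.25 → $0.00
Total interest: $467.61 + $302.53 + $133.99 = $904.13

$904.13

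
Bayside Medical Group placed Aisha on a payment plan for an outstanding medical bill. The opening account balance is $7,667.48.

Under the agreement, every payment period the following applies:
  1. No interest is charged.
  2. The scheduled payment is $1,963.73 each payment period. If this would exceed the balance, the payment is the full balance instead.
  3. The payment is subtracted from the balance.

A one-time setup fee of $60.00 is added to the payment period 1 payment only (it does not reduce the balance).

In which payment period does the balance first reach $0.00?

4

# | Opening | Payment | Fee | End bal
1 | $7,667.48 | $1,963.73 | $60.00 | $5,703.75
2 | $5,703.75 | $1,963.73 | — | $3,740.02
3 | $3,740.02 | $1,963.73 | — | $1,776.29
4 | $1,776.29 | $1,776.29 | — | $0.00
Balance reaches $0.00 in payment period 4.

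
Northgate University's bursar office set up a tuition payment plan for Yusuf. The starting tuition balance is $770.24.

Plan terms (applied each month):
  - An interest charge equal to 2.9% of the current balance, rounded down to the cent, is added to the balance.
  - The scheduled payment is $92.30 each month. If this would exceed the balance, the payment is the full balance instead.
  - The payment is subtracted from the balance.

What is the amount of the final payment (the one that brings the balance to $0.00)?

$64.11

Month 1: $770.24 +$22.33 interest = $792.57; pay $92.30 → $700.27
Month 2: $700.27 +$20.30 interest = $720.57; pay $92.30 → $628.27
Month 3: $628.27 +$18.21 interest = $646.48; pay $92.30 → $554.18
Month 4: $554.18 +$16.07 interest = $570.25; pay $92.30 → $477.95
Month 5: $477.95 +$13.86 interest = $491.81; pay $92.30 → $399.51
Month 6: $399.51 +$11.58 interest = $411.09; pay $92.30 → $318.79
Month 7: $318.79 +$9.24 interest = $328.03; pay $92.30 → $235.73
Month 8: $235.73 +$6.83 interest = $242.56; pay $92.30 → $150.26
Month 9: $150.26 +$4.35 interest = $154.61; pay $92.30 → $62.31
Month 10: $62.31 +$1.80 interest = $64.11; pay $64.11 → $0.00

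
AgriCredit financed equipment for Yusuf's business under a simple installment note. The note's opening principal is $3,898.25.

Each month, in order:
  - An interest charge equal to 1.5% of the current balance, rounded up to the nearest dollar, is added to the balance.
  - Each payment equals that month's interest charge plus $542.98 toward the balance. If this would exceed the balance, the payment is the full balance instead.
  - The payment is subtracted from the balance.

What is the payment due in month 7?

# | Opening | Interest | Payment | End bal
1 | $3,898.25 | $59.00 | $601.98 | $3,355.27
2 | $3,355.27 | $51.00 | $593.98 | $2,812.29
3 | $2,812.29 | $43.00 | $585.98 | $2,269.31
4 | $2,269.31 | $35.00 | $577.98 | $1,726.33
5 | $1,726.33 | $26.00 | $568.98 | $1,183.35
6 | $1,183.35 | $18.00 | $560.98 | $640.37
7 | $640.37 | $10.00 | $552.98 | $97.39

$552.98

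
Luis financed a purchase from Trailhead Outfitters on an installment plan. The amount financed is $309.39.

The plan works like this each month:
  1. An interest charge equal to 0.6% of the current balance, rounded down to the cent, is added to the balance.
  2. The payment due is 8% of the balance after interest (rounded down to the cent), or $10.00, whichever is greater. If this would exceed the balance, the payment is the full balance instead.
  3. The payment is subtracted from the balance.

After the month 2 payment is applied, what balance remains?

Month 1: opening $309.39; interest $1.85 → $311.24; payment $24.89; balance $286.35
Month 2: opening $286.35; interest $1.71 → $288.06; payment $23.04; balance $265.02

$265.02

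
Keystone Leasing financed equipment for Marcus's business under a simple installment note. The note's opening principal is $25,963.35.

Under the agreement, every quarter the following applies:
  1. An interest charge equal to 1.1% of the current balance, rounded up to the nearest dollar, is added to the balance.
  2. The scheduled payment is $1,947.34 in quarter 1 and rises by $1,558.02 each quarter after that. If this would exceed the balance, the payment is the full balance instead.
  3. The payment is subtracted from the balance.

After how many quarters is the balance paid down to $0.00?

Quarter 1: opening $25,963.35; interest $286.00 → $26,249.35; payment $1,947.34; balance $24,302.01
Quarter 2: opening $24,302.01; interest $268.00 → $24,570.01; payment $3,505.36; balance $21,064.65
Quarter 3: opening $21,064.65; interest $232.00 → $21,296.65; payment $5,063.38; balance $16,233.27
Quarter 4: opening $16,233.27; interest $179.00 → $16,412.27; payment $6,621.40; balance $9,790.87
Quarter 5: opening $9,790.87; interest $108.00 → $9,898.87; payment $8,179.42; balance $1,719.45
Quarter 6: opening $1,719.45; interest $19.00 → $1,738.45; payment $1,738.45; balance $0.00
Balance reaches $0.00 in quarter 6.

6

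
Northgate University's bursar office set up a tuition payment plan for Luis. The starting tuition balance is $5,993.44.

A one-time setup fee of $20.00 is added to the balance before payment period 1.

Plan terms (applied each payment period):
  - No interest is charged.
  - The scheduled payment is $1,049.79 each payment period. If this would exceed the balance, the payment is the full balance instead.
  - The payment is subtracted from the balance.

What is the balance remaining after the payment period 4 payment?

$1,814.28

Payment period 1: opening $6,013.44; payment $1,049.79; balance $4,963.65
Payment period 2: opening $4,963.65; payment $1,049.79; balance $3,913.86
Payment period 3: opening $3,913.86; payment $1,049.79; balance $2,864.07
Payment period 4: opening $2,864.07; payment $1,049.79; balance $1,814.28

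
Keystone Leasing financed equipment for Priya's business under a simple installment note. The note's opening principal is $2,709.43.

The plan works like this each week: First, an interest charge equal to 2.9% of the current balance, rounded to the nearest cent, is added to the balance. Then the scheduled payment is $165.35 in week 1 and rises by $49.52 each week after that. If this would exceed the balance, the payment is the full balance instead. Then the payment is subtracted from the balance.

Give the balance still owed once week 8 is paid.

$470.55

Week 1: opening $2,709.43; interest $78.57 → $2,788.00; payment $165.35; balance $2,622.65
Week 2: opening $2,622.65; interest $76.06 → $2,698.71; payment $214.87; balance $2,483.84
Week 3: opening $2,483.84; interest $72.03 → $2,555.87; payment $264.39; balance $2,291.48
Week 4: opening $2,291.48; interest $66.45 → $2,357.93; payment $313.91; balance $2,044.02
Week 5: opening $2,044.02; interest $59.28 → $2,103.30; payment $363.43; balance $1,739.87
Week 6: opening $1,739.87; interest $50.46 → $1,790.33; payment $412.95; balance $1,377.38
Week 7: opening $1,377.38; interest $39.94 → $1,417.32; payment $462.47; balance $954.85
Week 8: opening $954.85; interest $27.69 → $982.54; payment $511.99; balance $470.55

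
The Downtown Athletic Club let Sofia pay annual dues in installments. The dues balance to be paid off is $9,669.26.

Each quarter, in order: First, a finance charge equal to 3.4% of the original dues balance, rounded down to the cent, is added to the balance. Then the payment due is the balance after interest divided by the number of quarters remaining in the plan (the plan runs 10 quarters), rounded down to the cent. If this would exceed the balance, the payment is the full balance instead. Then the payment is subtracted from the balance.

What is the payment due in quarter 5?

$1,179.18

Quarter 1: $9,669.26 +$328.75 interest = $9,998.01; pay $999.80 → $8,998.21
Quarter 2: $8,998.21 +$328.75 interest = $9,326.96; pay $1,036.32 → $8,290.64
Quarter 3: $8,290.64 +$328.75 interest = $8,619.39; pay $1,077.42 → $7,541.97
Quarter 4: $7,541.97 +$328.75 interest = $7,870.72; pay $1,124.38 → $6,746.34
Quarter 5: $6,746.34 +$328.75 interest = $7,075.09; pay $1,179.18 → $5,895.91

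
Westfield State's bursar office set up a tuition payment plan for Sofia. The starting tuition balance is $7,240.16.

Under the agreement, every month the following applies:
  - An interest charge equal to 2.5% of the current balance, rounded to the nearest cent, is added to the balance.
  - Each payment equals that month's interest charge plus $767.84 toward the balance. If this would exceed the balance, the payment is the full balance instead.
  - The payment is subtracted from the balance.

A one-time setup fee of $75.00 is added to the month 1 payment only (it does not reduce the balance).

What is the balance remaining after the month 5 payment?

Month 1: $7,240.16 +$181.00 interest = $7,421.16; pay $948.84 (+ $75.00 fee) → $6,472.32
Month 2: $6,472.32 +$161.81 interest = $6,634.13; pay $929.65 → $5,704.48
Month 3: $5,704.48 +$142.61 interest = $5,847.09; pay $910.45 → $4,936.64
Month 4: $4,936.64 +$123.42 interest = $5,060.06; pay $891.26 → $4,168.80
Month 5: $4,168.80 +$104.22 interest = $4,273.02; pay $872.06 → $3,400.96

$3,400.96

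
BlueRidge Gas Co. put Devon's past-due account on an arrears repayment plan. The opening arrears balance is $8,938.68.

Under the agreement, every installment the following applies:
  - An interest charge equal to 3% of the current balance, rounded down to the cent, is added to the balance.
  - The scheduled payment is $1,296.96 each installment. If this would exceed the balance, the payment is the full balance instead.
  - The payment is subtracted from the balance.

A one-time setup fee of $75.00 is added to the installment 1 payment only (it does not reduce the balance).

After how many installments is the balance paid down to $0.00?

Installment 1: opening $8,938.68; interest $268.16 → $9,206.84; payment $1,296.96 (+ $75.00 fee); balance $7,909.88
Installment 2: opening $7,909.88; interest $237.29 → $8,147.17; payment $1,296.96; balance $6,850.21
Installment 3: opening $6,850.21; interest $205.50 → $7,055.71; payment $1,296.96; balance $5,758.75
Installment 4: opening $5,758.75; interest $172.76 → $5,931.51; payment $1,296.96; balance $4,634.55
Installment 5: opening $4,634.55; interest $139.03 → $4,773.58; payment $1,296.96; balance $3,476.62
Installment 6: opening $3,476.62; interest $104.29 → $3,580.91; payment $1,296.96; balance $2,283.95
Installment 7: opening $2,283.95; interest $68.51 → $2,352.46; payment $1,296.96; balance $1,055.50
Installment 8: opening $1,055.50; interest $31.66 → $1,087.16; payment $1,087.16; balance $0.00
Balance reaches $0.00 in installment 8.

8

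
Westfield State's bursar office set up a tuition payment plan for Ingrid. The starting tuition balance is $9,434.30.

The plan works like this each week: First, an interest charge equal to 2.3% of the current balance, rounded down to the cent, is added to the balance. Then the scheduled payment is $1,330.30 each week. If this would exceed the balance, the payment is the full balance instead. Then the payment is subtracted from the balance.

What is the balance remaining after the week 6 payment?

$2,358.32

Week 1: opening $9,434.30; interest $216.98 → $9,651.28; payment $1,330.30; balance $8,320.98
Week 2: opening $8,320.98; interest $191.38 → $8,512.36; payment $1,330.30; balance $7,182.06
Week 3: opening $7,182.06; interest $165.18 → $7,347.24; payment $1,330.30; balance $6,016.94
Week 4: opening $6,016.94; interest $138.38 → $6,155.32; payment $1,330.30; balance $4,825.02
Week 5: opening $4,825.02; interest $110.97 → $4,935.99; payment $1,330.30; balance $3,605.69
Week 6: opening $3,605.69; interest $82.93 → $3,688.62; payment $1,330.30; balance $2,358.32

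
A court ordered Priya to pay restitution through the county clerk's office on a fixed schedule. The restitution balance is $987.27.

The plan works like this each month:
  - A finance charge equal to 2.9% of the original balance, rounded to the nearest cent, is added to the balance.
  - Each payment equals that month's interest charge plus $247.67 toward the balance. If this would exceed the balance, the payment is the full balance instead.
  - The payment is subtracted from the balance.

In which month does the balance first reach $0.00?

4

Month 1: $987.27 +$28.63 interest = $1,015.90; pay $276.30 → $739.60
Month 2: $739.60 +$28.63 interest = $768.23; pay $276.30 → $491.93
Month 3: $491.93 +$28.63 interest = $520.56; pay $276.30 → $244.26
Month 4: $244.26 +$28.63 interest = $272.89; pay $272.89 → $0.00
Balance reaches $0.00 in month 4.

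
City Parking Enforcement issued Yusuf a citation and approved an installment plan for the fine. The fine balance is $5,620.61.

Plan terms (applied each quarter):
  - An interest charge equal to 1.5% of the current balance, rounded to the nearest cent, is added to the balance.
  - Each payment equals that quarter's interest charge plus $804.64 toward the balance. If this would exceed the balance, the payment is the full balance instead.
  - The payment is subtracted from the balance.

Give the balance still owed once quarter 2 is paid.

$4,011.33

Quarter 1: $5,620.61 +$84.31 interest = $5,704.92; pay $888.95 → $4,815.97
Quarter 2: $4,815.97 +$72.24 interest = $4,888.21; pay $876.88 → $4,011.33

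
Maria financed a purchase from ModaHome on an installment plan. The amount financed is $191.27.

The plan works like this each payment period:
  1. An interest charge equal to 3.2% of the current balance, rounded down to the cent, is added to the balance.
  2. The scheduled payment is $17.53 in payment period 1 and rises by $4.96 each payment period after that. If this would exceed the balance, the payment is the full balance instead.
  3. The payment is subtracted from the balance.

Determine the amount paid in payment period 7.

$40.67

Payment period 1: opening $191.27; interest $6.12 → $197.39; payment $17.53; balance $179.86
Payment period 2: opening $179.86; interest $5.75 → $185.61; payment $22.49; balance $163.12
Payment period 3: opening $163.12; interest $5.21 → $168.33; payment $27.45; balance $140.88
Payment period 4: opening $140.88; interest $4.50 → $145.38; payment $32.41; balance $112.97
Payment period 5: opening $112.97; interest $3.61 → $116.58; payment $37.37; balance $79.21
Payment period 6: opening $79.21; interest $2.53 → $81.74; payment $42.33; balance $39.41
Payment period 7: opening $39.41; interest $1.26 → $40.67; payment $40.67; balance $0.00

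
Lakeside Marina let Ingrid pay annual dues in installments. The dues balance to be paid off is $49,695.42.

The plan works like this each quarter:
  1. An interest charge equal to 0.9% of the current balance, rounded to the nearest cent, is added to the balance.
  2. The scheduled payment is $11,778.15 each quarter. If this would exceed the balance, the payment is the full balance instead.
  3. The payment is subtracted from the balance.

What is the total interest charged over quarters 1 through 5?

$1,207.29

Quarter 1: $49,695.42 +$447.26 interest = $50,142.68; pay $11,778.15 → $38,364.53
Quarter 2: $38,364.53 +$345.28 interest = $38,709.81; pay $11,778.15 → $26,931.66
Quarter 3: $26,931.66 +$242.38 interest = $27,174.04; pay $11,778.15 → $15,395.89
Quarter 4: $15,395.89 +$138.56 interest = $15,534.45; pay $11,778.15 → $3,756.30
Quarter 5: $3,756.30 +$33.81 interest = $3,790.11; pay $3,790.11 → $0.00
Total interest: $447.26 + $345.28 + $242.38 + $138.56 + $33.81 = $1,207.29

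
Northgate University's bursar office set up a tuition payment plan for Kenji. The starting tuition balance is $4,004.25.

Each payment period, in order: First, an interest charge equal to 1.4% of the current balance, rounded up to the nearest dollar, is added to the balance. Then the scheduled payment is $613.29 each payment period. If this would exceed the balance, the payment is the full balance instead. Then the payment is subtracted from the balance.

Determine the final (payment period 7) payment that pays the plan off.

$553.51

# | Opening | Interest | Payment | End bal
1 | $4,004.25 | $57.00 | $613.29 | $3,447.96
2 | $3,447.96 | $49.00 | $613.29 | $2,883.67
3 | $2,883.67 | $41.00 | $613.29 | $2,311.38
4 | $2,311.38 | $33.00 | $613.29 | $1,731.09
5 | $1,731.09 | $25.00 | $613.29 | $1,142.80
6 | $1,142.80 | $16.00 | $613.29 | $545.51
7 | $545.51 | $8.00 | $553.51 | $0.00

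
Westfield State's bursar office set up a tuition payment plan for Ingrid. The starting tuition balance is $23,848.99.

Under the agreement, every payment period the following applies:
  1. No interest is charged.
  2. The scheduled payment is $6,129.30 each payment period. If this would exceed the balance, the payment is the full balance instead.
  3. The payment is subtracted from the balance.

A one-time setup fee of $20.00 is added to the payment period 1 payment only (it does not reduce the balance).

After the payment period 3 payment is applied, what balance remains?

Payment period 1: $23,848.99 − $6,129.30 (+ $20.00 fee) → $17,719.69
Payment period 2: $17,719.69 − $6,129.30 → $11,590.39
Payment period 3: $11,590.39 − $6,129.30 → $5,461.09

$5,461.09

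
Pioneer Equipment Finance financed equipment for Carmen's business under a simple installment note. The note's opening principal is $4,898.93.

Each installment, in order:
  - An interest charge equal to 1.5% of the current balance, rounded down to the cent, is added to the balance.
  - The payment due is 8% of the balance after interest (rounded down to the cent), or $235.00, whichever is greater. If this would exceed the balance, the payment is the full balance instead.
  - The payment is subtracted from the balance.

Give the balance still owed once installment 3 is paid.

$3,988.99

Installment 1: $4,898.93 +$73.48 interest = $4,972.41; pay $397.79 → $4,574.62
Installment 2: $4,574.62 +$68.61 interest = $4,643.23; pay $371.45 → $4,271.78
Installment 3: $4,271.78 +$64.07 interest = $4,335.85; pay $346.86 → $3,988.99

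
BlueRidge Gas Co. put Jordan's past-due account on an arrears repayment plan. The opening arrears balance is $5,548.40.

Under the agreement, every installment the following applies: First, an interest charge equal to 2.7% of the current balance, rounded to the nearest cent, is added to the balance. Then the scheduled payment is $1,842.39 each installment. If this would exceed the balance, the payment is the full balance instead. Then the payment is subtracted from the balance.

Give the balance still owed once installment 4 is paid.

# | Opening | Interest | Payment | End bal
1 | $5,548.40 | $149.81 | $1,842.39 | $3,855.82
2 | $3,855.82 | $104.11 | $1,842.39 | $2,117.54
3 | $2,117.54 | $57.17 | $1,842.39 | $332.32
4 | $332.32 | $8.97 | $341.29 | $0.00

$0.00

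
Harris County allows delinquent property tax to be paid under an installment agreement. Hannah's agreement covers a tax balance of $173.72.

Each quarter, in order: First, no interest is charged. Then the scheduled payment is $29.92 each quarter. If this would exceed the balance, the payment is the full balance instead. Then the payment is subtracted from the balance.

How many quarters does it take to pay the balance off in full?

6

Quarter 1: $173.72 − $29.92 → $143.80
Quarter 2: $143.80 − $29.92 → $113.88
Quarter 3: $113.88 − $29.92 → $83.96
Quarter 4: $83.96 − $29.92 → $54.04
Quarter 5: $54.04 − $29.92 → $24.12
Quarter 6: $24.12 − $24.12 → $0.00
Balance reaches $0.00 in quarter 6.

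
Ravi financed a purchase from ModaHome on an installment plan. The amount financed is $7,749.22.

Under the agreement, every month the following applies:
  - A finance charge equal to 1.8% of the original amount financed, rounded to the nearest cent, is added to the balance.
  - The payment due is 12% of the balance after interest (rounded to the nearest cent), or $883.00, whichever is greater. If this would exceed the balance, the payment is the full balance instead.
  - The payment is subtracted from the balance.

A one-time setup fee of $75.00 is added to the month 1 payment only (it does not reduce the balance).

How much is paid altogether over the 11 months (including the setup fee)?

$9,358.61

# | Opening | Interest | Payment | Fee | End bal
1 | $7,749.22 | $139.49 | $946.65 | $75.00 | $6,942.06
2 | $6,942.06 | $139.49 | $883.00 | — | $6,198.55
3 | $6,198.55 | $139.49 | $883.00 | — | $5,455.04
4 | $5,455.04 | $139.49 | $883.00 | — | $4,711.53
5 | $4,711.53 | $139.49 | $883.00 | — | $3,968.02
6 | $3,968.02 | $139.49 | $883.00 | — | $3,224.51
7 | $3,224.51 | $139.49 | $883.00 | — | $2,481.00
8 | $2,481.00 | $139.49 | $883.00 | — | $1,737.49
9 | $1,737.49 | $139.49 | $883.00 | — | $993.98
10 | $993.98 | $139.49 | $883.00 | — | $250.47
11 | $250.47 | $139.49 | $389.96 | — | $0.00
Total paid: $9,358.61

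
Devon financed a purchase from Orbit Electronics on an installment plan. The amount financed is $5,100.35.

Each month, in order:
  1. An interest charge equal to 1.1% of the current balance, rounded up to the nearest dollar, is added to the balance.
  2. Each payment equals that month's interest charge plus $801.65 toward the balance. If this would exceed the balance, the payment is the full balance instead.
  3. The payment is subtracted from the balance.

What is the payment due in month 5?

$822.65

Month 1: opening $5,100.35; interest $57.00 → $5,157.35; payment $858.65; balance $4,298.70
Month 2: opening $4,298.70; interest $48.00 → $4,346.70; payment $849.65; balance $3,497.05
Month 3: opening $3,497.05; interest $39.00 → $3,536.05; payment $840.65; balance $2,695.40
Month 4: opening $2,695.40; interest $30.00 → $2,725.40; payment $831.65; balance $1,893.75
Month 5: opening $1,893.75; interest $21.00 → $1,914.75; payment $822.65; balance $1,092.10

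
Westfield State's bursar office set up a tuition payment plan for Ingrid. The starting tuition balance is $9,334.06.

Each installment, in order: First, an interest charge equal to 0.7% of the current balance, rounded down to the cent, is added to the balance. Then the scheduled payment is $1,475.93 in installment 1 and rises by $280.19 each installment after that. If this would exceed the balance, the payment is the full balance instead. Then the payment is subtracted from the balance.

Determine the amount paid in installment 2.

Installment 1: opening $9,334.06; interest $65.33 → $9,399.39; payment $1,475.93; balance $7,923.46
Installment 2: opening $7,923.46; interest $55.46 → $7,978.92; payment $1,756.12; balance $6,222.80

$1,756.12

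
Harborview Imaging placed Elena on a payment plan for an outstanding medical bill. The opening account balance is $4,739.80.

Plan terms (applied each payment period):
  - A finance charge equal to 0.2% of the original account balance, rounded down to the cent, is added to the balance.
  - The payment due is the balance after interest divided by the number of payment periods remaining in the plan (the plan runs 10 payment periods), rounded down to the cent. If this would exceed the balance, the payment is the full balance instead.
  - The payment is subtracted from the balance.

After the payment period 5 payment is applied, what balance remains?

$2,400.49

Payment period 1: $4,739.80 +$9.47 interest = $4,749.27; pay $474.92 → $4,274.35
Payment period 2: $4,274.35 +$9.47 interest = $4,283.82; pay $475.98 → $3,807.84
Payment period 3: $3,807.84 +$9.47 interest = $3,817.31; pay $477.16 → $3,340.15
Payment period 4: $3,340.15 +$9.47 interest = $3,349.62; pay $478.51 → $2,871.11
Payment period 5: $2,871.11 +$9.47 interest = $2,880.58; pay $480.09 → $2,400.49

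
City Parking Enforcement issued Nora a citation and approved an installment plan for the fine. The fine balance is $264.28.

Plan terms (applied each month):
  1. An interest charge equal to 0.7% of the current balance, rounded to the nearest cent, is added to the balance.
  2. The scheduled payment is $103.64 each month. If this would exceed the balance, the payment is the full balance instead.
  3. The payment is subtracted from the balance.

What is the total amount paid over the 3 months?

Month 1: $264.28 +$1.85 interest = $266.13; pay $103.64 → $162.49
Month 2: $162.49 +$1.14 interest = $163.63; pay $103.64 → $59.99
Month 3: $59.99 +$0.42 interest = $60.41; pay $60.41 → $0.00
Total paid: $267.69

$267.69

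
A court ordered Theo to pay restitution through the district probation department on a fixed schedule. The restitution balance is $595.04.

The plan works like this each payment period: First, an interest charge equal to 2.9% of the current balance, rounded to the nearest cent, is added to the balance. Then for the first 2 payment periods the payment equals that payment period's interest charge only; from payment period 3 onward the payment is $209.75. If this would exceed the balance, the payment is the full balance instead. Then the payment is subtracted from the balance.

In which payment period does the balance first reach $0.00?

6

# | Opening | Interest | Payment | End bal
1 | $595.04 | $17.26 | $17.26 | $595.04
2 | $595.04 | $17.26 | $17.26 | $595.04
3 | $595.04 | $17.26 | $209.75 | $402.55
4 | $402.55 | $11.67 | $209.75 | $204.47
5 | $204.47 | $5.93 | $209.75 | $0.65
6 | $0.65 | $0.02 | $0.67 | $0.00
Balance reaches $0.00 in payment period 6.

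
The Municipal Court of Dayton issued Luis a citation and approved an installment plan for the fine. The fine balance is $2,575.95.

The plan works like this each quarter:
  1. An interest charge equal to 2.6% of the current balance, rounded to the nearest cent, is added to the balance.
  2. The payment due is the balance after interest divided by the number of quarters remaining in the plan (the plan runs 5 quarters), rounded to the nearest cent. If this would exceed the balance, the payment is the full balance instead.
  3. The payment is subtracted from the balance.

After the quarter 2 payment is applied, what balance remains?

$1,626.98

# | Opening | Interest | Payment | End bal
1 | $2,575.95 | $66.97 | $528.58 | $2,114.34
2 | $2,114.34 | $54.97 | $542.33 | $1,626.98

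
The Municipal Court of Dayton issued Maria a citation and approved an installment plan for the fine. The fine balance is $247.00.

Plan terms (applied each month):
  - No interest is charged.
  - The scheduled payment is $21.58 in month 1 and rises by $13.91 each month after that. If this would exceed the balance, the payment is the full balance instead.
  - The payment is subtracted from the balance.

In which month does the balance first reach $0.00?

# | Opening | Payment | End bal
1 | $247.00 | $21.58 | $225.42
2 | $225.42 | $35.49 | $189.93
3 | $189.93 | $49.40 | $140.53
4 | $140.53 | $63.31 | $77.22
5 | $77.22 | $77.22 | $0.00
Balance reaches $0.00 in month 5.

5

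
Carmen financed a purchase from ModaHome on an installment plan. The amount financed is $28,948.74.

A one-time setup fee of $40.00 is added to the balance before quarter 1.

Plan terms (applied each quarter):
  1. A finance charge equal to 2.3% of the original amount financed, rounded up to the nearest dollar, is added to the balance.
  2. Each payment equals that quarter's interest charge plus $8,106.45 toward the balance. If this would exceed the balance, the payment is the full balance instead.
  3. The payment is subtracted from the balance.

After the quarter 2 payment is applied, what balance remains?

Quarter 1: $28,988.74 +$666.00 interest = $29,654.74; pay $8,772.45 → $20,882.29
Quarter 2: $20,882.29 +$666.00 interest = $21,548.29; pay $8,772.45 → $12,775.84

$12,775.84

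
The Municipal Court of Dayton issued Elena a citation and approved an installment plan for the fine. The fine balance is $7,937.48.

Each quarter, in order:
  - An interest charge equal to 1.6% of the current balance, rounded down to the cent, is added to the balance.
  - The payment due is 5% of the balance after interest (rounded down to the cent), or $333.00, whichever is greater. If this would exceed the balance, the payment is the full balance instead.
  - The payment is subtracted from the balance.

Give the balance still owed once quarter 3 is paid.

# | Opening | Interest | Payment | End bal
1 | $7,937.48 | $126.99 | $403.22 | $7,661.25
2 | $7,661.25 | $122.58 | $389.19 | $7,394.64
3 | $7,394.64 | $118.31 | $375.64 | $7,137.31

$7,137.31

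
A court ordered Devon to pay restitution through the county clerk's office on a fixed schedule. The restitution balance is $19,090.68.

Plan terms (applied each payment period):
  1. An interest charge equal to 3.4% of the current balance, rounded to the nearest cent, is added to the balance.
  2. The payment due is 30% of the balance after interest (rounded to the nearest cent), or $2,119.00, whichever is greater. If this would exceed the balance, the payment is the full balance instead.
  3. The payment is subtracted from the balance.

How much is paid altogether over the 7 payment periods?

$21,129.98

Payment period 1: opening $19,090.68; interest $649.08 → $19,739.76; payment $5,921.93; balance $13,817.83
Payment period 2: opening $13,817.83; interest $469.81 → $14,287.64; payment $4,286.29; balance $10,001.35
Payment period 3: opening $10,001.35; interest $340.05 → $10,341.40; payment $3,102.42; balance $7,238.98
Payment period 4: opening $7,238.98; interest $246.13 → $7,485.11; payment $2,245.53; balance $5,239.58
Payment period 5: opening $5,239.58; interest $178.15 → $5,417.73; payment $2,119.00; balance $3,298.73
Payment period 6: opening $3,298.73; interest $112.16 → $3,410.89; payment $2,119.00; balance $1,291.89
Payment period 7: opening $1,291.89; interest $43.92 → $1,335.81; payment $1,335.81; balance $0.00
Total paid: $21,129.98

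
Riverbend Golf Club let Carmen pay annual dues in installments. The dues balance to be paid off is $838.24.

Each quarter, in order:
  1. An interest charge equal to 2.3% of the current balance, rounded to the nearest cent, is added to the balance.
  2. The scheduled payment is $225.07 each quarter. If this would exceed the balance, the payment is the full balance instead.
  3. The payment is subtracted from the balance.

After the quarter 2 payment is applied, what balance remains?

Quarter 1: $838.24 +$19.28 interest = $857.52; pay $225.07 → $632.45
Quarter 2: $632.45 +$14.55 interest = $647.00; pay $225.07 → $421.93

$421.93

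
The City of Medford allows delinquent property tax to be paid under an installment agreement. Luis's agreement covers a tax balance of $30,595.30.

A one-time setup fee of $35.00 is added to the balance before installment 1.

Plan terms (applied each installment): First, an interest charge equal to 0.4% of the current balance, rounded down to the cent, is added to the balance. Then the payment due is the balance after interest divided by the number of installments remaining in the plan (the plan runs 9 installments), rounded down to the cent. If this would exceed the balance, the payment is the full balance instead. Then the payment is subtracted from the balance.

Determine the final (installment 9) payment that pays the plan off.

Installment 1: $30,630.30 +$122.52 interest = $30,752.82; pay $3,416.98 → $27,335.84
Installment 2: $27,335.84 +$109.34 interest = $27,445.18; pay $3,430.64 → $24,014.54
Installment 3: $24,014.54 +$96.05 interest = $24,110.59; pay $3,444.37 → $20,666.22
Installment 4: $20,666.22 +$82.66 interest = $20,748.88; pay $3,458.14 → $17,290.74
Installment 5: $17,290.74 +$69.16 interest = $17,359.90; pay $3,471.98 → $13,887.92
Installment 6: $13,887.92 +$55.55 interest = $13,943.47; pay $3,485.86 → $10,457.61
Installment 7: $10,457.61 +$41.83 interest = $10,499.44; pay $3,499.81 → $6,999.63
Installment 8: $6,999.63 +$27.99 interest = $7,027.62; pay $3,513.81 → $3,513.81
Installment 9: $3,513.81 +$14.05 interest = $3,527.86; pay $3,527.86 → $0.00

$3,527.86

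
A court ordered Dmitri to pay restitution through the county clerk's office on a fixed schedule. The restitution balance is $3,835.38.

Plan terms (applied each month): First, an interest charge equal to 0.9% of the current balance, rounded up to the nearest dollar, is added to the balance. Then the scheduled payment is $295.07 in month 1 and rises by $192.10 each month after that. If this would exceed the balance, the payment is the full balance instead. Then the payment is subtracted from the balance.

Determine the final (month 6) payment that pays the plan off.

Month 1: $3,835.38 +$35.00 interest = $3,870.38; pay $295.07 → $3,575.31
Month 2: $3,575.31 +$33.00 interest = $3,608.31; pay $487.17 → $3,121.14
Month 3: $3,121.14 +$29.00 interest = $3,150.14; pay $679.27 → $2,470.87
Month 4: $2,470.87 +$23.00 interest = $2,493.87; pay $871.37 → $1,622.50
Month 5: $1,622.50 +$15.00 interest = $1,637.50; pay $1,063.47 → $574.03
Month 6: $574.03 +$6.00 interest = $580.03; pay $580.03 → $0.00

$580.03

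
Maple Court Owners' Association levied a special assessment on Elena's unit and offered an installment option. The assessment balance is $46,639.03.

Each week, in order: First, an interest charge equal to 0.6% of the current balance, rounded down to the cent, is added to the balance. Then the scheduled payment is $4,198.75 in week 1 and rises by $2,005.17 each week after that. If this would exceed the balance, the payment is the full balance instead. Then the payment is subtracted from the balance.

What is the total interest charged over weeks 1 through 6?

Week 1: $46,639.03 +$279.83 interest = $46,918.86; pay $4,198.75 → $42,720.11
Week 2: $42,720.11 +$256.32 interest = $42,976.43; pay $6,203.92 → $36,772.51
Week 3: $36,772.51 +$220.63 interest = $36,993.14; pay $8,209.09 → $28,784.05
Week 4: $28,784.05 +$172.70 interest = $28,956.75; pay $10,214.26 → $18,742.49
Week 5: $18,742.49 +$112.45 interest = $18,854.94; pay $12,219.43 → $6,635.51
Week 6: $6,635.51 +$39.81 interest = $6,675.32; pay $6,675.32 → $0.00
Total interest: $279.83 + $256.32 + $220.63 + $172.70 + $112.45 + $39.81 = $1,081.74

$1,081.74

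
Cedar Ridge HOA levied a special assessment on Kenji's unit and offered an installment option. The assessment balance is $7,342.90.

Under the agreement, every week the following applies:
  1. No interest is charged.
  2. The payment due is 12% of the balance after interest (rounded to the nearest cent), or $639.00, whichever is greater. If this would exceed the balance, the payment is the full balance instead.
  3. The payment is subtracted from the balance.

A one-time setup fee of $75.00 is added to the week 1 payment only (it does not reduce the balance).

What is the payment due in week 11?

$530.98

Week 1: opening $7,342.90; payment $881.15 (+ $75.00 fee); balance $6,461.75
Week 2: opening $6,461.75; payment $775.41; balance $5,686.34
Week 3: opening $5,686.34; payment $682.36; balance $5,003.98
Week 4: opening $5,003.98; payment $639.00; balance $4,364.98
Week 5: opening $4,364.98; payment $639.00; balance $3,725.98
Week 6: opening $3,725.98; payment $639.00; balance $3,086.98
Week 7: opening $3,086.98; payment $639.00; balance $2,447.98
Week 8: opening $2,447.98; payment $639.00; balance $1,808.98
Week 9: opening $1,808.98; payment $639.00; balance $1,169.98
Week 10: opening $1,169.98; payment $639.00; balance $530.98
Week 11: opening $530.98; payment $530.98; balance $0.00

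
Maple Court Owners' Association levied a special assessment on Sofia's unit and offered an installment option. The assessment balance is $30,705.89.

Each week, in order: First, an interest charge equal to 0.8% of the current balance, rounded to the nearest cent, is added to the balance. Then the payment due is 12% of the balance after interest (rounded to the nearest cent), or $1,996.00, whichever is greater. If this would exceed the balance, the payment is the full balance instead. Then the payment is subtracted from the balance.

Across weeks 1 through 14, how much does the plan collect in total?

$32,351.40

# | Opening | Interest | Payment | End bal
1 | $30,705.89 | $245.65 | $3,714.18 | $27,237.36
2 | $27,237.36 | $217.90 | $3,294.63 | $24,160.63
3 | $24,160.63 | $193.29 | $2,922.47 | $21,431.45
4 | $21,431.45 | $171.45 | $2,592.35 | $19,010.55
5 | $19,010.55 | $152.08 | $2,299.52 | $16,863.11
6 | $16,863.11 | $134.90 | $2,039.76 | $14,958.25
7 | $14,958.25 | $119.67 | $1,996.00 | $13,081.92
8 | $13,081.92 | $104.66 | $1,996.00 | $11,190.58
9 | $11,190.58 | $89.52 | $1,996.00 | $9,284.10
10 | $9,284.10 | $74.27 | $1,996.00 | $7,362.37
11 | $7,362.37 | $58.90 | $1,996.00 | $5,425.27
12 | $5,425.27 | $43.40 | $1,996.00 | $3,472.67
13 | $3,472.67 | $27.78 | $1,996.00 | $1,504.45
14 | $1,504.45 | $12.04 | $1,516.49 | $0.00
Total paid: $32,351.40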